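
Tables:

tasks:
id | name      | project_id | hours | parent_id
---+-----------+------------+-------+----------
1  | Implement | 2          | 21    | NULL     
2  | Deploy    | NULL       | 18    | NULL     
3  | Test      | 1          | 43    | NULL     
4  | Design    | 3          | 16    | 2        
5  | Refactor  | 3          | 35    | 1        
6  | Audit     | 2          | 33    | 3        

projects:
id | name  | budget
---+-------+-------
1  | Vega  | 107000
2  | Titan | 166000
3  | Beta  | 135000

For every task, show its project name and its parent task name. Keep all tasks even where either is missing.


Two LEFT JOINs from the same base table tasks: one to projects via project_id, one to tasks itself via parent_id. Both are LEFT so every task is preserved.
Match against projects:
  - task 1 (Implement): project_id=2 -> matches Titan
  - task 2 (Deploy): project_id=NULL, no match -> kept with NULL
  - task 3 (Test): project_id=1 -> matches Vega
  - task 4 (Design): project_id=3 -> matches Beta
  - task 5 (Refactor): project_id=3 -> matches Beta
  - task 6 (Audit): project_id=2 -> matches Titan
Match against tasks (self):
  - task 1 (Implement): parent_id=NULL -> NULL
  - task 2 (Deploy): parent_id=NULL -> NULL
  - task 3 (Test): parent_id=NULL -> NULL
  - task 4 (Design): parent_id=2 -> Deploy
  - task 5 (Refactor): parent_id=1 -> Implement
  - task 6 (Audit): parent_id=3 -> Test

SQL:
SELECT a.name, b.name AS project, c.name AS parent
FROM tasks a
LEFT JOIN projects b ON a.project_id = b.id
LEFT JOIN tasks c ON a.parent_id = c.id

Result:
name      | project | parent   
----------+---------+----------
Implement | Titan   | NULL     
Deploy    | NULL    | NULL     
Test      | Vega    | NULL     
Design    | Beta    | Deploy   
Refactor  | Beta    | Implement
Audit     | Titan   | Test     


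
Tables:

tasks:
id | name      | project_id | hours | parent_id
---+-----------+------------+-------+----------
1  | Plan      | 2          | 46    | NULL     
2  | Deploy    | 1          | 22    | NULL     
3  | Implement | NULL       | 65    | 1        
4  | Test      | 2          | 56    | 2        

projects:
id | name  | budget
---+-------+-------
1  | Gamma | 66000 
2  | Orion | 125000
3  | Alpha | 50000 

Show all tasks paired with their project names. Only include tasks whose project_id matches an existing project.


INNER JOIN keeps only tasks rows whose project_id matches an id in projects. Walk through each task:
  - task 1 (Plan): project_id=2 -> matches Orion
  - task 2 (Deploy): project_id=1 -> matches Gamma
  - task 3 (Implement): project_id=NULL, no match -> dropped
  - task 4 (Test): project_id=2 -> matches Orion
So 1 of 4 rows is dropped.

SQL:
SELECT a.name, b.name AS project
FROM tasks a
INNER JOIN projects b ON a.project_id = b.id

Result:
name   | project
-------+--------
Plan   | Orion  
Deploy | Gamma  
Test   | Orion  


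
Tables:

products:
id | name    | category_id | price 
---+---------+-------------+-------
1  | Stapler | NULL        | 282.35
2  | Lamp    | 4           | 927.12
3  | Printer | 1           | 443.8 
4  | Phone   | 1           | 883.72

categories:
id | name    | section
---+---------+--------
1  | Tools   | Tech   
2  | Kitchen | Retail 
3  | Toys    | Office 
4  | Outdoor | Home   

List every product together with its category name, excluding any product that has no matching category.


INNER JOIN keeps only products rows whose category_id matches an id in categories. Walk through each product:
  - product 1 (Stapler): category_id=NULL, no match -> dropped
  - product 2 (Lamp): category_id=4 -> matches Outdoor
  - product 3 (Printer): category_id=1 -> matches Tools
  - product 4 (Phone): category_id=1 -> matches Tools
So 1 of 4 rows is dropped.

SQL:
SELECT a.name, b.name AS category
FROM products a
INNER JOIN categories b ON a.category_id = b.id

Result:
name    | category
--------+---------
Lamp    | Outdoor 
Printer | Tools   
Phone   | Tools   


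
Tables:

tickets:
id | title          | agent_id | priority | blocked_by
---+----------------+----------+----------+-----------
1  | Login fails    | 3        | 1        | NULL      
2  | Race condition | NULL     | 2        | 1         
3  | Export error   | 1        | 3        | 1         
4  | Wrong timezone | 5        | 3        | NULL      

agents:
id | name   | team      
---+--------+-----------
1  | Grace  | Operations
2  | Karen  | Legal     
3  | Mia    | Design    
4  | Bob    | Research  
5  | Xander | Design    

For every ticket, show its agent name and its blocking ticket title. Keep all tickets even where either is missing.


Two LEFT JOINs from the same base table tickets: one to agents via agent_id, one to tickets itself via blocked_by. Both are LEFT so every ticket is preserved.
Match against agents:
  - ticket 1 (Login fails): agent_id=3 -> matches Mia
  - ticket 2 (Race condition): agent_id=NULL, no match -> kept with NULL
  - ticket 3 (Export error): agent_id=1 -> matches Grace
  - ticket 4 (Wrong timezone): agent_id=5 -> matches Xander
Match against tickets (self):
  - ticket 1 (Login fails): blocked_by=NULL -> NULL
  - ticket 2 (Race condition): blocked_by=1 -> Login fails
  - ticket 3 (Export error): blocked_by=1 -> Login fails
  - ticket 4 (Wrong timezone): blocked_by=NULL -> NULL

SQL:
SELECT a.title, b.name AS agent, c.title AS blocked_by
FROM tickets a
LEFT JOIN agents b ON a.agent_id = b.id
LEFT JOIN tickets c ON a.blocked_by = c.id

Result:
title          | agent  | blocked_by 
---------------+--------+------------
Login fails    | Mia    | NULL       
Race condition | NULL   | Login fails
Export error   | Grace  | Login fails
Wrong timezone | Xander | NULL       


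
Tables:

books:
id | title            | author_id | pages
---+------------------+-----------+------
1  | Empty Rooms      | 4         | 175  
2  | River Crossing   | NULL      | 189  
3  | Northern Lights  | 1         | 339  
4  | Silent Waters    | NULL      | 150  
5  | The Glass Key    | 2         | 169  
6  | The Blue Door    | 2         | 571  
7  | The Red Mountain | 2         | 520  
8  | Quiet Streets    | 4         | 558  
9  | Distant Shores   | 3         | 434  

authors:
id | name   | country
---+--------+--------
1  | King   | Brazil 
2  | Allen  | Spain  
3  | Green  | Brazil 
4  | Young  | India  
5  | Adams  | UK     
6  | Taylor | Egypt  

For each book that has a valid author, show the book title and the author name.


INNER JOIN keeps only books rows whose author_id matches an id in authors. Walk through each book:
  - book 1 (Empty Rooms): author_id=4 -> matches Young
  - book 2 (River Crossing): author_id=NULL, no match -> dropped
  - book 3 (Northern Lights): author_id=1 -> matches King
  - book 4 (Silent Waters): author_id=NULL, no match -> dropped
  - book 5 (The Glass Key): author_id=2 -> matches Allen
  - book 6 (The Blue Door): author_id=2 -> matches Allen
  - book 7 (The Red Mountain): author_id=2 -> matches Allen
  - book 8 (Quiet Streets): author_id=4 -> matches Young
  - book 9 (Distant Shores): author_id=3 -> matches Green
So 2 of 9 rows are dropped.

SQL:
SELECT a.title, b.name AS author
FROM books a
INNER JOIN authors b ON a.author_id = b.id

Result:
title            | author
-----------------+-------
Empty Rooms      | Young 
Northern Lights  | King  
The Glass Key    | Allen 
The Blue Door    | Allen 
The Red Mountain | Allen 
Quiet Streets    | Young 
Distant Shores   | Green 


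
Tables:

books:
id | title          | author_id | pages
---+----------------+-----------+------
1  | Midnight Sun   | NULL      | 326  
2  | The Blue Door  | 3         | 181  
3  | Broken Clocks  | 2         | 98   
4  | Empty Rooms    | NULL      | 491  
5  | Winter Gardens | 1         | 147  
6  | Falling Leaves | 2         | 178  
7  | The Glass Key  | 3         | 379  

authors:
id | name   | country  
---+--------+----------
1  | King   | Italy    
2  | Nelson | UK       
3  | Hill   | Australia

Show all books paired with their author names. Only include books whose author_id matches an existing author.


INNER JOIN keeps only books rows whose author_id matches an id in authors. Walk through each book:
  - book 1 (Midnight Sun): author_id=NULL, no match -> dropped
  - book 2 (The Blue Door): author_id=3 -> matches Hill
  - book 3 (Broken Clocks): author_id=2 -> matches Nelson
  - book 4 (Empty Rooms): author_id=NULL, no match -> dropped
  - book 5 (Winter Gardens): author_id=1 -> matches King
  - book 6 (Falling Leaves): author_id=2 -> matches Nelson
  - book 7 (The Glass Key): author_id=3 -> matches Hill
So 2 of 7 rows are dropped.

SQL:
SELECT a.title, b.name AS author
FROM books a
INNER JOIN authors b ON a.author_id = b.id

Result:
title          | author
---------------+-------
The Blue Door  | Hill  
Broken Clocks  | Nelson
Winter Gardens | King  
Falling Leaves | Nelson
The Glass Key  | Hill  


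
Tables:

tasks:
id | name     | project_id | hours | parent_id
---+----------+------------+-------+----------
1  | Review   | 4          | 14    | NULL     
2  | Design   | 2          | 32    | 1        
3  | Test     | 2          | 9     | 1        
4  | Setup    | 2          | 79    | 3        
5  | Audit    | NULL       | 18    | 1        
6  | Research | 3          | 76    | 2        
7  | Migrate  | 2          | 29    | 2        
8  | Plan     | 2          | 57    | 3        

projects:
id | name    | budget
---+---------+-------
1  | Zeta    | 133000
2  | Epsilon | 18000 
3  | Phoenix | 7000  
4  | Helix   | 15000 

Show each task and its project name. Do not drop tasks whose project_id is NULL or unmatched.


LEFT JOIN keeps every row from tasks (the left table); where project_id has no match in projects, the project columns become NULL. Walk through each task:
  - task 1 (Review): project_id=4 -> matches Helix
  - task 2 (Design): project_id=2 -> matches Epsilon
  - task 3 (Test): project_id=2 -> matches Epsilon
  - task 4 (Setup): project_id=2 -> matches Epsilon
  - task 5 (Audit): project_id=NULL, no match -> kept with NULL
  - task 6 (Research): project_id=3 -> matches Phoenix
  - task 7 (Migrate): project_id=2 -> matches Epsilon
  - task 8 (Plan): project_id=2 -> matches Epsilon
All 8 rows appear; 1 has NULL project.

SQL:
SELECT a.name, b.name AS project
FROM tasks a
LEFT JOIN projects b ON a.project_id = b.id

Result:
name     | project
---------+--------
Review   | Helix  
Design   | Epsilon
Test     | Epsilon
Setup    | Epsilon
Audit    | NULL   
Research | Phoenix
Migrate  | Epsilon
Plan     | Epsilon


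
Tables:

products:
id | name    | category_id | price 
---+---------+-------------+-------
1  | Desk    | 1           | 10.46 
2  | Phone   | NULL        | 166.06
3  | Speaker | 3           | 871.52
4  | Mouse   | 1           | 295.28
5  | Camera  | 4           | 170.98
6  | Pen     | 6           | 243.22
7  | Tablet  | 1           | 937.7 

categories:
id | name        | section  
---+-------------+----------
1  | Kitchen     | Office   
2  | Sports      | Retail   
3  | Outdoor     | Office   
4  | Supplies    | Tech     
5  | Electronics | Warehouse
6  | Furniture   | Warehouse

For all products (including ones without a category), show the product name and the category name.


LEFT JOIN keeps every row from products (the left table); where category_id has no match in categories, the category columns become NULL. Walk through each product:
  - product 1 (Desk): category_id=1 -> matches Kitchen
  - product 2 (Phone): category_id=NULL, no match -> kept with NULL
  - product 3 (Speaker): category_id=3 -> matches Outdoor
  - product 4 (Mouse): category_id=1 -> matches Kitchen
  - product 5 (Camera): category_id=4 -> matches Supplies
  - product 6 (Pen): category_id=6 -> matches Furniture
  - product 7 (Tablet): category_id=1 -> matches Kitchen
All 7 rows appear; 1 has NULL category.

SQL:
SELECT a.name, b.name AS category
FROM products a
LEFT JOIN categories b ON a.category_id = b.id

Result:
name    | category 
--------+----------
Desk    | Kitchen  
Phone   | NULL     
Speaker | Outdoor  
Mouse   | Kitchen  
Camera  | Supplies 
Pen     | Furniture
Tablet  | Kitchen  


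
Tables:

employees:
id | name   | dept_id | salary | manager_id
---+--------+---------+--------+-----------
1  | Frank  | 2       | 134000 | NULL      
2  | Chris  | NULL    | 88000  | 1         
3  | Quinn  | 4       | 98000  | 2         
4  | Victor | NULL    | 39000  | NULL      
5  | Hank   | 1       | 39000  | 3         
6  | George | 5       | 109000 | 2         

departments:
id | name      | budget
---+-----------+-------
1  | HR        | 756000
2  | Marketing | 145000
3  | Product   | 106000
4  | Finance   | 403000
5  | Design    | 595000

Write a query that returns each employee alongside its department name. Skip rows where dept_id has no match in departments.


INNER JOIN keeps only employees rows whose dept_id matches an id in departments. Walk through each employee:
  - employee 1 (Frank): dept_id=2 -> matches Marketing
  - employee 2 (Chris): dept_id=NULL, no match -> dropped
  - employee 3 (Quinn): dept_id=4 -> matches Finance
  - employee 4 (Victor): dept_id=NULL, no match -> dropped
  - employee 5 (Hank): dept_id=1 -> matches HR
  - employee 6 (George): dept_id=5 -> matches Design
So 2 of 6 rows are dropped.

SQL:
SELECT a.name, b.name AS department
FROM employees a
INNER JOIN departments b ON a.dept_id = b.id

Result:
name   | department
-------+-----------
Frank  | Marketing 
Quinn  | Finance   
Hank   | HR        
George | Design    


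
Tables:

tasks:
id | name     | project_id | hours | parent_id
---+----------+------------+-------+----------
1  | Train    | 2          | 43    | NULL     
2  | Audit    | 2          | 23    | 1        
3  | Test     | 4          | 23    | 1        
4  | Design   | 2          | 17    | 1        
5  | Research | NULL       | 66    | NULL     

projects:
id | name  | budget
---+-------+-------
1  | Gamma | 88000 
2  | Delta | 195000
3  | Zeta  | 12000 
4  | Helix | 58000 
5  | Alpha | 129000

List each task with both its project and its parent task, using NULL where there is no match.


Two LEFT JOINs from the same base table tasks: one to projects via project_id, one to tasks itself via parent_id. Both are LEFT so every task is preserved.
Match against projects:
  - task 1 (Train): project_id=2 -> matches Delta
  - task 2 (Audit): project_id=2 -> matches Delta
  - task 3 (Test): project_id=4 -> matches Helix
  - task 4 (Design): project_id=2 -> matches Delta
  - task 5 (Research): project_id=NULL, no match -> kept with NULL
Match against tasks (self):
  - task 1 (Train): parent_id=NULL -> NULL
  - task 2 (Audit): parent_id=1 -> Train
  - task 3 (Test): parent_id=1 -> Train
  - task 4 (Design): parent_id=1 -> Train
  - task 5 (Research): parent_id=NULL -> NULL

SQL:
SELECT a.name, b.name AS project, c.name AS parent
FROM tasks a
LEFT JOIN projects b ON a.project_id = b.id
LEFT JOIN tasks c ON a.parent_id = c.id

Result:
name     | project | parent
---------+---------+-------
Train    | Delta   | NULL  
Audit    | Delta   | Train 
Test     | Helix   | Train 
Design   | Delta   | Train 
Research | NULL    | NULL  


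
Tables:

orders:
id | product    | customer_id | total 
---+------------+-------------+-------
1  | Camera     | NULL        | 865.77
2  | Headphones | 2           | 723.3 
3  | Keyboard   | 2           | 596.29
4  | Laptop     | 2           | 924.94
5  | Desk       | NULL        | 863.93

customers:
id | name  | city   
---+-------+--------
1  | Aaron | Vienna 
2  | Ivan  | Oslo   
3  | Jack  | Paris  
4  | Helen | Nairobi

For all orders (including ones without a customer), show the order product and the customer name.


LEFT JOIN keeps every row from orders (the left table); where customer_id has no match in customers, the customer columns become NULL. Walk through each order:
  - order 1 (Camera): customer_id=NULL, no match -> kept with NULL
  - order 2 (Headphones): customer_id=2 -> matches Ivan
  - order 3 (Keyboard): customer_id=2 -> matches Ivan
  - order 4 (Laptop): customer_id=2 -> matches Ivan
  - order 5 (Desk): customer_id=NULL, no match -> kept with NULL
All 5 rows appear; 2 have NULL customer.

SQL:
SELECT a.product, b.name AS customer
FROM orders a
LEFT JOIN customers b ON a.customer_id = b.id

Result:
product    | customer
-----------+---------
Camera     | NULL    
Headphones | Ivan    
Keyboard   | Ivan    
Laptop     | Ivan    
Desk       | NULL    


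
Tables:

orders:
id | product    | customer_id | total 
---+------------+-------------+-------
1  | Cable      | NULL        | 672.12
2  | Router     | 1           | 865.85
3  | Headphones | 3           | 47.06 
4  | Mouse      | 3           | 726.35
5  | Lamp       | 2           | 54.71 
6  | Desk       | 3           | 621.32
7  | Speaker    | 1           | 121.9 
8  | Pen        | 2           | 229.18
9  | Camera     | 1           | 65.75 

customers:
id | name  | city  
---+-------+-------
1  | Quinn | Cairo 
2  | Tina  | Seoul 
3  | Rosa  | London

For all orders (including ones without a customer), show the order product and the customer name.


LEFT JOIN keeps every row from orders (the left table); where customer_id has no match in customers, the customer columns become NULL. Walk through each order:
  - order 1 (Cable): customer_id=NULL, no match -> kept with NULL
  - order 2 (Router): customer_id=1 -> matches Quinn
  - order 3 (Headphones): customer_id=3 -> matches Rosa
  - order 4 (Mouse): customer_id=3 -> matches Rosa
  - order 5 (Lamp): customer_id=2 -> matches Tina
  - order 6 (Desk): customer_id=3 -> matches Rosa
  - order 7 (Speaker): customer_id=1 -> matches Quinn
  - order 8 (Pen): customer_id=2 -> matches Tina
  - order 9 (Camera): customer_id=1 -> matches Quinn
All 9 rows appear; 1 has NULL customer.

SQL:
SELECT a.product, b.name AS customer
FROM orders a
LEFT JOIN customers b ON a.customer_id = b.id

Result:
product    | customer
-----------+---------
Cable      | NULL    
Router     | Quinn   
Headphones | Rosa    
Mouse      | Rosa    
Lamp       | Tina    
Desk       | Rosa    
Speaker    | Quinn   
Pen        | Tina    
Camera     | Quinn   


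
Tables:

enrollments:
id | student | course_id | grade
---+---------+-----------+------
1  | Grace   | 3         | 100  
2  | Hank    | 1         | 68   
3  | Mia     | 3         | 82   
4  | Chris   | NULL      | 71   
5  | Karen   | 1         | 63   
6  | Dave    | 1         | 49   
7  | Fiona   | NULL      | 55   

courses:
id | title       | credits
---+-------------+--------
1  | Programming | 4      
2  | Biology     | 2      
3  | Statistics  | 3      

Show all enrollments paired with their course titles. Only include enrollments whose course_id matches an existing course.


INNER JOIN keeps only enrollments rows whose course_id matches an id in courses. Walk through each enrollment:
  - enrollment 1 (Grace): course_id=3 -> matches Statistics
  - enrollment 2 (Hank): course_id=1 -> matches Programming
  - enrollment 3 (Mia): course_id=3 -> matches Statistics
  - enrollment 4 (Chris): course_id=NULL, no match -> dropped
  - enrollment 5 (Karen): course_id=1 -> matches Programming
  - enrollment 6 (Dave): course_id=1 -> matches Programming
  - enrollment 7 (Fiona): course_id=NULL, no match -> dropped
So 2 of 7 rows are dropped.

SQL:
SELECT a.student, b.title AS course
FROM enrollments a
INNER JOIN courses b ON a.course_id = b.id

Result:
student | course     
--------+------------
Grace   | Statistics 
Hank    | Programming
Mia     | Statistics 
Karen   | Programming
Dave    | Programming


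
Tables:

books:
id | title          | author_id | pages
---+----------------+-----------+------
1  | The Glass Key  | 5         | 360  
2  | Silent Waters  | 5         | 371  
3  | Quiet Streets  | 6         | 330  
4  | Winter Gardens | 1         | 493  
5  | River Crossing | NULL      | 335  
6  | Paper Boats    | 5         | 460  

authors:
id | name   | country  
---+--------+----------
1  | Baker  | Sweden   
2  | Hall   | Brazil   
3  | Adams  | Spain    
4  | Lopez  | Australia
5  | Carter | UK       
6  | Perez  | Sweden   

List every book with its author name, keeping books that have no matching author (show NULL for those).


LEFT JOIN keeps every row from books (the left table); where author_id has no match in authors, the author columns become NULL. Walk through each book:
  - book 1 (The Glass Key): author_id=5 -> matches Carter
  - book 2 (Silent Waters): author_id=5 -> matches Carter
  - book 3 (Quiet Streets): author_id=6 -> matches Perez
  - book 4 (Winter Gardens): author_id=1 -> matches Baker
  - book 5 (River Crossing): author_id=NULL, no match -> kept with NULL
  - book 6 (Paper Boats): author_id=5 -> matches Carter
All 6 rows appear; 1 has NULL author.

SQL:
SELECT a.title, b.name AS author
FROM books a
LEFT JOIN authors b ON a.author_id = b.id

Result:
title          | author
---------------+-------
The Glass Key  | Carter
Silent Waters  | Carter
Quiet Streets  | Perez 
Winter Gardens | Baker 
River Crossing | NULL  
Paper Boats    | Carter


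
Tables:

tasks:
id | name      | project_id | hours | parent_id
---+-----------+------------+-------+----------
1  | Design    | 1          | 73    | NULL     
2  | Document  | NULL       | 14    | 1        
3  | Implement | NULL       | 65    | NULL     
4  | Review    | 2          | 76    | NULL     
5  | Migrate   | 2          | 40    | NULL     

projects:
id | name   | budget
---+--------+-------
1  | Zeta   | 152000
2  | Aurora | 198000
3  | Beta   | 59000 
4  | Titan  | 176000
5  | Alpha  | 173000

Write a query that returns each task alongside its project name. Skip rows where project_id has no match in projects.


INNER JOIN keeps only tasks rows whose project_id matches an id in projects. Walk through each task:
  - task 1 (Design): project_id=1 -> matches Zeta
  - task 2 (Document): project_id=NULL, no match -> dropped
  - task 3 (Implement): project_id=NULL, no match -> dropped
  - task 4 (Review): project_id=2 -> matches Aurora
  - task 5 (Migrate): project_id=2 -> matches Aurora
So 2 of 5 rows are dropped.

SQL:
SELECT a.name, b.name AS project
FROM tasks a
INNER JOIN projects b ON a.project_id = b.id

Result:
name    | project
--------+--------
Design  | Zeta   
Review  | Aurora 
Migrate | Aurora 


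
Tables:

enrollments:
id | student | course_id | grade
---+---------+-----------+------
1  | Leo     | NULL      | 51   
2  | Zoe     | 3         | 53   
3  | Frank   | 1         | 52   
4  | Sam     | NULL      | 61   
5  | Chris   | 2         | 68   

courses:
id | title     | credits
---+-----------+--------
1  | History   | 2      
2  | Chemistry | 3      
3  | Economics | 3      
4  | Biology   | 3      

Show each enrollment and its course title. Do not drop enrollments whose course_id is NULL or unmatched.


LEFT JOIN keeps every row from enrollments (the left table); where course_id has no match in courses, the course columns become NULL. Walk through each enrollment:
  - enrollment 1 (Leo): course_id=NULL, no match -> kept with NULL
  - enrollment 2 (Zoe): course_id=3 -> matches Economics
  - enrollment 3 (Frank): course_id=1 -> matches History
  - enrollment 4 (Sam): course_id=NULL, no match -> kept with NULL
  - enrollment 5 (Chris): course_id=2 -> matches Chemistry
All 5 rows appear; 2 have NULL course.

SQL:
SELECT a.student, b.title AS course
FROM enrollments a
LEFT JOIN courses b ON a.course_id = b.id

Result:
student | course   
--------+----------
Leo     | NULL     
Zoe     | Economics
Frank   | History  
Sam     | NULL     
Chris   | Chemistry


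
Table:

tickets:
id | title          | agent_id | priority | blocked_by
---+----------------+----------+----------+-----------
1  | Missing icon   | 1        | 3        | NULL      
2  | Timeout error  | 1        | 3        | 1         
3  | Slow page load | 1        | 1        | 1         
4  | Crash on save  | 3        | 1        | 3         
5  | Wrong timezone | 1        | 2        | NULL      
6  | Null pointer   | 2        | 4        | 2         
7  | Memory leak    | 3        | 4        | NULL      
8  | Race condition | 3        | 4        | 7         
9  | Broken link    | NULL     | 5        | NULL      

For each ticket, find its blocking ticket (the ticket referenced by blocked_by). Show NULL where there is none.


This is a self-join: tickets is joined to a second copy of itself, matching each row's blocked_by to another row's id. Use LEFT JOIN so rows with blocked_by=NULL are kept.
  - ticket 1 (Missing icon): blocked_by=NULL -> NULL
  - ticket 2 (Timeout error): blocked_by=1 -> Missing icon
  - ticket 3 (Slow page load): blocked_by=1 -> Missing icon
  - ticket 4 (Crash on save): blocked_by=3 -> Slow page load
  - ticket 5 (Wrong timezone): blocked_by=NULL -> NULL
  - ticket 6 (Null pointer): blocked_by=2 -> Timeout error
  - ticket 7 (Memory leak): blocked_by=NULL -> NULL
  - ticket 8 (Race condition): blocked_by=7 -> Memory leak
  - ticket 9 (Broken link): blocked_by=NULL -> NULL

SQL:
SELECT a.title AS item, b.title AS blocked_by
FROM tickets a
LEFT JOIN tickets b ON a.blocked_by = b.id

Result:
item           | blocked_by    
---------------+---------------
Missing icon   | NULL          
Timeout error  | Missing icon  
Slow page load | Missing icon  
Crash on save  | Slow page load
Wrong timezone | NULL          
Null pointer   | Timeout error 
Memory leak    | NULL          
Race condition | Memory leak   
Broken link    | NULL          


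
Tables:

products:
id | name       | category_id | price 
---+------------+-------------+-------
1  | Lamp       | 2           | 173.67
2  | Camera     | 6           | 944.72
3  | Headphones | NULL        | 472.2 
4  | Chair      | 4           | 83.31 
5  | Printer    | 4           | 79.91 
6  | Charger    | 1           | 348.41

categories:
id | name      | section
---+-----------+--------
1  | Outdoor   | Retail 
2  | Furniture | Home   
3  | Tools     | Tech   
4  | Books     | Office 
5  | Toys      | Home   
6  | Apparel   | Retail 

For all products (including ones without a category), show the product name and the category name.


LEFT JOIN keeps every row from products (the left table); where category_id has no match in categories, the category columns become NULL. Walk through each product:
  - product 1 (Lamp): category_id=2 -> matches Furniture
  - product 2 (Camera): category_id=6 -> matches Apparel
  - product 3 (Headphones): category_id=NULL, no match -> kept with NULL
  - product 4 (Chair): category_id=4 -> matches Books
  - product 5 (Printer): category_id=4 -> matches Books
  - product 6 (Charger): category_id=1 -> matches Outdoor
All 6 rows appear; 1 has NULL category.

SQL:
SELECT a.name, b.name AS category
FROM products a
LEFT JOIN categories b ON a.category_id = b.id

Result:
name       | category 
-----------+----------
Lamp       | Furniture
Camera     | Apparel  
Headphones | NULL     
Chair      | Books    
Printer    | Books    
Charger    | Outdoor  


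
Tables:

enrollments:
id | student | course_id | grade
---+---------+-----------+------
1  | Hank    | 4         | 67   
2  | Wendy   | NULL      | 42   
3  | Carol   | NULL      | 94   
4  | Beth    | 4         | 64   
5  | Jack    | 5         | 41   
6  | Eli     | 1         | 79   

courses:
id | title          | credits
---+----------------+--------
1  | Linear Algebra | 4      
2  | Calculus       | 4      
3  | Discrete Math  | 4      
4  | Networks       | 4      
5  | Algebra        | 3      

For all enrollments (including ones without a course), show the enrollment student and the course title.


LEFT JOIN keeps every row from enrollments (the left table); where course_id has no match in courses, the course columns become NULL. Walk through each enrollment:
  - enrollment 1 (Hank): course_id=4 -> matches Networks
  - enrollment 2 (Wendy): course_id=NULL, no match -> kept with NULL
  - enrollment 3 (Carol): course_id=NULL, no match -> kept with NULL
  - enrollment 4 (Beth): course_id=4 -> matches Networks
  - enrollment 5 (Jack): course_id=5 -> matches Algebra
  - enrollment 6 (Eli): course_id=1 -> matches Linear Algebra
All 6 rows appear; 2 have NULL course.

SQL:
SELECT a.student, b.title AS course
FROM enrollments a
LEFT JOIN courses b ON a.course_id = b.id

Result:
student | course        
--------+---------------
Hank    | Networks      
Wendy   | NULL          
Carol   | NULL          
Beth    | Networks      
Jack    | Algebra       
Eli     | Linear Algebra


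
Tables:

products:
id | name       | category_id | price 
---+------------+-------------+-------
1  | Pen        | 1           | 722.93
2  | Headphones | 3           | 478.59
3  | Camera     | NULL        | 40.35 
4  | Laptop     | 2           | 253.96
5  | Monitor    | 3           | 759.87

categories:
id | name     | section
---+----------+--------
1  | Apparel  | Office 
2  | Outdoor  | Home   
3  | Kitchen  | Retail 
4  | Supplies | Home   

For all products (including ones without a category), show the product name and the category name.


LEFT JOIN keeps every row from products (the left table); where category_id has no match in categories, the category columns become NULL. Walk through each product:
  - product 1 (Pen): category_id=1 -> matches Apparel
  - product 2 (Headphones): category_id=3 -> matches Kitchen
  - product 3 (Camera): category_id=NULL, no match -> kept with NULL
  - product 4 (Laptop): category_id=2 -> matches Outdoor
  - product 5 (Monitor): category_id=3 -> matches Kitchen
All 5 rows appear; 1 has NULL category.

SQL:
SELECT a.name, b.name AS category
FROM products a
LEFT JOIN categories b ON a.category_id = b.id

Result:
name       | category
-----------+---------
Pen        | Apparel 
Headphones | Kitchen 
Camera     | NULL    
Laptop     | Outdoor 
Monitor    | Kitchen 


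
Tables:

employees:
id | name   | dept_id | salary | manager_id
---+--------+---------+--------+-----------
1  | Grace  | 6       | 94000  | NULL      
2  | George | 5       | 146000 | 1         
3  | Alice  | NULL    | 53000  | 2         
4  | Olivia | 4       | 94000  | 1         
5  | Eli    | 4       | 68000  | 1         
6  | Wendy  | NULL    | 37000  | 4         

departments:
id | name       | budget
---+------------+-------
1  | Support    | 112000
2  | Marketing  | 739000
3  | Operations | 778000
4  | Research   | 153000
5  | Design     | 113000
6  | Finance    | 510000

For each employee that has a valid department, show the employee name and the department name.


INNER JOIN keeps only employees rows whose dept_id matches an id in departments. Walk through each employee:
  - employee 1 (Grace): dept_id=6 -> matches Finance
  - employee 2 (George): dept_id=5 -> matches Design
  - employee 3 (Alice): dept_id=NULL, no match -> dropped
  - employee 4 (Olivia): dept_id=4 -> matches Research
  - employee 5 (Eli): dept_id=4 -> matches Research
  - employee 6 (Wendy): dept_id=NULL, no match -> dropped
So 2 of 6 rows are dropped.

SQL:
SELECT a.name, b.name AS department
FROM employees a
INNER JOIN departments b ON a.dept_id = b.id

Result:
name   | department
-------+-----------
Grace  | Finance   
George | Design    
Olivia | Research  
Eli    | Research  


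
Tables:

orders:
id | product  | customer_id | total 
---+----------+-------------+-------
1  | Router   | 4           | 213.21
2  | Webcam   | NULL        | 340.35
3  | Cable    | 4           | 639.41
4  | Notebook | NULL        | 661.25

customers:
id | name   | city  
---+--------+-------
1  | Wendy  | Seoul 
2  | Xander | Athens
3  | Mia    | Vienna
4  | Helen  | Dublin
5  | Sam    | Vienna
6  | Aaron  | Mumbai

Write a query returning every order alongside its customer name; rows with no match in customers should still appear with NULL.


LEFT JOIN keeps every row from orders (the left table); where customer_id has no match in customers, the customer columns become NULL. Walk through each order:
  - order 1 (Router): customer_id=4 -> matches Helen
  - order 2 (Webcam): customer_id=NULL, no match -> kept with NULL
  - order 3 (Cable): customer_id=4 -> matches Helen
  - order 4 (Notebook): customer_id=NULL, no match -> kept with NULL
All 4 rows appear; 2 have NULL customer.

SQL:
SELECT a.product, b.name AS customer
FROM orders a
LEFT JOIN customers b ON a.customer_id = b.id

Result:
product  | customer
---------+---------
Router   | Helen   
Webcam   | NULL    
Cable    | Helen   
Notebook | NULL    


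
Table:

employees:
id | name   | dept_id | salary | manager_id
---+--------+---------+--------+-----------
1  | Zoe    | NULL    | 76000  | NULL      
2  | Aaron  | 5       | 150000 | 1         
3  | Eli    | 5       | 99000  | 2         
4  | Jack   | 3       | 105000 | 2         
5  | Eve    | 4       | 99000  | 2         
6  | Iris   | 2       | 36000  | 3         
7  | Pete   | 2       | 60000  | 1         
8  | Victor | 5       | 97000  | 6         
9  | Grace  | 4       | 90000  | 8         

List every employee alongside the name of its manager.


This is a self-join: employees is joined to a second copy of itself, matching each row's manager_id to another row's id. Use LEFT JOIN so rows with manager_id=NULL are kept.
  - employee 1 (Zoe): manager_id=NULL -> NULL
  - employee 2 (Aaron): manager_id=1 -> Zoe
  - employee 3 (Eli): manager_id=2 -> Aaron
  - employee 4 (Jack): manager_id=2 -> Aaron
  - employee 5 (Eve): manager_id=2 -> Aaron
  - employee 6 (Iris): manager_id=3 -> Eli
  - employee 7 (Pete): manager_id=1 -> Zoe
  - employee 8 (Victor): manager_id=6 -> Iris
  - employee 9 (Grace): manager_id=8 -> Victor

SQL:
SELECT a.name AS item, b.name AS manager
FROM employees a
LEFT JOIN employees b ON a.manager_id = b.id

Result:
item   | manager
-------+--------
Zoe    | NULL   
Aaron  | Zoe    
Eli    | Aaron  
Jack   | Aaron  
Eve    | Aaron  
Iris   | Eli    
Pete   | Zoe    
Victor | Iris   
Grace  | Victor 


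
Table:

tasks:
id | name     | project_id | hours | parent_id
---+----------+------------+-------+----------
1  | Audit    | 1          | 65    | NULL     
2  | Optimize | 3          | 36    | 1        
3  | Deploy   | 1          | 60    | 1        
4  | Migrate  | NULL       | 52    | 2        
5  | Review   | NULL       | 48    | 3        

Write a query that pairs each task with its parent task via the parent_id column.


This is a self-join: tasks is joined to a second copy of itself, matching each row's parent_id to another row's id. Use LEFT JOIN so rows with parent_id=NULL are kept.
  - task 1 (Audit): parent_id=NULL -> NULL
  - task 2 (Optimize): parent_id=1 -> Audit
  - task 3 (Deploy): parent_id=1 -> Audit
  - task 4 (Migrate): parent_id=2 -> Optimize
  - task 5 (Review): parent_id=3 -> Deploy

SQL:
SELECT a.name AS item, b.name AS parent
FROM tasks a
LEFT JOIN tasks b ON a.parent_id = b.id

Result:
item     | parent  
---------+---------
Audit    | NULL    
Optimize | Audit   
Deploy   | Audit   
Migrate  | Optimize
Review   | Deploy  


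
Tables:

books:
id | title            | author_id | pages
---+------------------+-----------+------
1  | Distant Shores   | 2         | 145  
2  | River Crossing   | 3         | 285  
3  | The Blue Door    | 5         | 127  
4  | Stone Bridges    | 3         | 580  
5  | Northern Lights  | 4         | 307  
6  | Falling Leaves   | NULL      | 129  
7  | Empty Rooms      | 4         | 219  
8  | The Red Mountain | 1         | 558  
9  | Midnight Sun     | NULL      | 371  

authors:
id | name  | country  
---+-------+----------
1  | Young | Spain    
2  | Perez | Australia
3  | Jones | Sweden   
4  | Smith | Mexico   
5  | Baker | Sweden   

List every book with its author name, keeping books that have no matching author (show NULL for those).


LEFT JOIN keeps every row from books (the left table); where author_id has no match in authors, the author columns become NULL. Walk through each book:
  - book 1 (Distant Shores): author_id=2 -> matches Perez
  - book 2 (River Crossing): author_id=3 -> matches Jones
  - book 3 (The Blue Door): author_id=5 -> matches Baker
  - book 4 (Stone Bridges): author_id=3 -> matches Jones
  - book 5 (Northern Lights): author_id=4 -> matches Smith
  - book 6 (Falling Leaves): author_id=NULL, no match -> kept with NULL
  - book 7 (Empty Rooms): author_id=4 -> matches Smith
  - book 8 (The Red Mountain): author_id=1 -> matches Young
  - book 9 (Midnight Sun): author_id=NULL, no match -> kept with NULL
All 9 rows appear; 2 have NULL author.

SQL:
SELECT a.title, b.name AS author
FROM books a
LEFT JOIN authors b ON a.author_id = b.id

Result:
title            | author
-----------------+-------
Distant Shores   | Perez 
River Crossing   | Jones 
The Blue Door    | Baker 
Stone Bridges    | Jones 
Northern Lights  | Smith 
Falling Leaves   | NULL  
Empty Rooms      | Smith 
The Red Mountain | Young 
Midnight Sun     | NULL  


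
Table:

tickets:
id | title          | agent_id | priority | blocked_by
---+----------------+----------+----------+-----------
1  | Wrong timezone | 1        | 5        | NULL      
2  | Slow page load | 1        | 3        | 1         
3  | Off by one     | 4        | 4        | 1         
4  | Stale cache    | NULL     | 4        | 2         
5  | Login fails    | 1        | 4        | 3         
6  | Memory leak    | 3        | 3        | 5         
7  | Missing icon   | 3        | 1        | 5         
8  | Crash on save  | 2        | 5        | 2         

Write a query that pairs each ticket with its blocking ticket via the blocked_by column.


This is a self-join: tickets is joined to a second copy of itself, matching each row's blocked_by to another row's id. Use LEFT JOIN so rows with blocked_by=NULL are kept.
  - ticket 1 (Wrong timezone): blocked_by=NULL -> NULL
  - ticket 2 (Slow page load): blocked_by=1 -> Wrong timezone
  - ticket 3 (Off by one): blocked_by=1 -> Wrong timezone
  - ticket 4 (Stale cache): blocked_by=2 -> Slow page load
  - ticket 5 (Login fails): blocked_by=3 -> Off by one
  - ticket 6 (Memory leak): blocked_by=5 -> Login fails
  - ticket 7 (Missing icon): blocked_by=5 -> Login fails
  - ticket 8 (Crash on save): blocked_by=2 -> Slow page load

SQL:
SELECT a.title AS item, b.title AS blocked_by
FROM tickets a
LEFT JOIN tickets b ON a.blocked_by = b.id

Result:
item           | blocked_by    
---------------+---------------
Wrong timezone | NULL          
Slow page load | Wrong timezone
Off by one     | Wrong timezone
Stale cache    | Slow page load
Login fails    | Off by one    
Memory leak    | Login fails   
Missing icon   | Login fails   
Crash on save  | Slow page load


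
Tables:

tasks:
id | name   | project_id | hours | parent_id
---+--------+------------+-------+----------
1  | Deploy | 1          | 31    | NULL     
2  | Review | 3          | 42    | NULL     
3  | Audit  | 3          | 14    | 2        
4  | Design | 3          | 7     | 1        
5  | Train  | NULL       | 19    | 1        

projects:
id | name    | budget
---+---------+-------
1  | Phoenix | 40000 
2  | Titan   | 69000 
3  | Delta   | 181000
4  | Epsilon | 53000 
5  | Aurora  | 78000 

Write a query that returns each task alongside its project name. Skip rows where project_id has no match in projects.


INNER JOIN keeps only tasks rows whose project_id matches an id in projects. Walk through each task:
  - task 1 (Deploy): project_id=1 -> matches Phoenix
  - task 2 (Review): project_id=3 -> matches Delta
  - task 3 (Audit): project_id=3 -> matches Delta
  - task 4 (Design): project_id=3 -> matches Delta
  - task 5 (Train): project_id=NULL, no match -> dropped
So 1 of 5 rows is dropped.

SQL:
SELECT a.name, b.name AS project
FROM tasks a
INNER JOIN projects b ON a.project_id = b.id

Result:
name   | project
-------+--------
Deploy | Phoenix
Review | Delta  
Audit  | Delta  
Design | Delta  


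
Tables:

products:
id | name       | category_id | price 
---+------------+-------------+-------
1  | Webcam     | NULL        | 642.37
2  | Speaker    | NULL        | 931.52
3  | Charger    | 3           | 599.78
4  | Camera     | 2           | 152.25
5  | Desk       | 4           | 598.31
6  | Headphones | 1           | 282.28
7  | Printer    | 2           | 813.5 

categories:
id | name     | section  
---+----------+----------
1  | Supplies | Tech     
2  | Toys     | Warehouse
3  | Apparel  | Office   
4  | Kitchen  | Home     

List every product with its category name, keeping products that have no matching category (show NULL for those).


LEFT JOIN keeps every row from products (the left table); where category_id has no match in categories, the category columns become NULL. Walk through each product:
  - product 1 (Webcam): category_id=NULL, no match -> kept with NULL
  - product 2 (Speaker): category_id=NULL, no match -> kept with NULL
  - product 3 (Charger): category_id=3 -> matches Apparel
  - product 4 (Camera): category_id=2 -> matches Toys
  - product 5 (Desk): category_id=4 -> matches Kitchen
  - product 6 (Headphones): category_id=1 -> matches Supplies
  - product 7 (Printer): category_id=2 -> matches Toys
All 7 rows appear; 2 have NULL category.

SQL:
SELECT a.name, b.name AS category
FROM products a
LEFT JOIN categories b ON a.category_id = b.id

Result:
name       | category
-----------+---------
Webcam     | NULL    
Speaker    | NULL    
Charger    | Apparel 
Camera     | Toys    
Desk       | Kitchen 
Headphones | Supplies
Printer    | Toys    
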